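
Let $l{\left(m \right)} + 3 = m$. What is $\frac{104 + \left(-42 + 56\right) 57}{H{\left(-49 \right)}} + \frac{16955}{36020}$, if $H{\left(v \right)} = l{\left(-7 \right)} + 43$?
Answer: $\frac{600901}{21612} \approx 27.804$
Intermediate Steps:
$l{\left(m \right)} = -3 + m$
$H{\left(v \right)} = 33$ ($H{\left(v \right)} = \left(-3 - 7\right) + 43 = -10 + 43 = 33$)
$\frac{104 + \left(-42 + 56\right) 57}{H{\left(-49 \right)}} + \frac{16955}{36020} = \frac{104 + \left(-42 + 56\right) 57}{33} + \frac{16955}{36020} = \left(104 + 14 \cdot 57\right) \frac{1}{33} + 16955 \cdot \frac{1}{36020} = \left(104 + 798\right) \frac{1}{33} + \frac{3391}{7204} = 902 \cdot \frac{1}{33} + \frac{3391}{7204} = \frac{82}{3} + \frac{3391}{7204} = \frac{600901}{21612}$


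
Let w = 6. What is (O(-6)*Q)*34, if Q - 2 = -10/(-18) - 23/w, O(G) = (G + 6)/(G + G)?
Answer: 0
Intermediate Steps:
O(G) = (6 + G)/(2*G) (O(G) = (6 + G)/((2*G)) = (6 + G)*(1/(2*G)) = (6 + G)/(2*G))
Q = -23/18 (Q = 2 + (-10/(-18) - 23/6) = 2 + (-10*(-1/18) - 23*⅙) = 2 + (5/9 - 23/6) = 2 - 59/18 = -23/18 ≈ -1.2778)
(O(-6)*Q)*34 = (((½)*(6 - 6)/(-6))*(-23/18))*34 = (((½)*(-⅙)*0)*(-23/18))*34 = (0*(-23/18))*34 = 0*34 = 0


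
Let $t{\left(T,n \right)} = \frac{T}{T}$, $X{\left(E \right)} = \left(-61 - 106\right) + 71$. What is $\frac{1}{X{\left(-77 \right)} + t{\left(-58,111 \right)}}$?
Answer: $- \frac{1}{95} \approx -0.010526$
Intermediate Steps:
$X{\left(E \right)} = -96$ ($X{\left(E \right)} = -167 + 71 = -96$)
$t{\left(T,n \right)} = 1$
$\frac{1}{X{\left(-77 \right)} + t{\left(-58,111 \right)}} = \frac{1}{-96 + 1} = \frac{1}{-95} = - \frac{1}{95}$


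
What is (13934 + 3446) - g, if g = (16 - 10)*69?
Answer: 16966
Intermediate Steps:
g = 414 (g = 6*69 = 414)
(13934 + 3446) - g = (13934 + 3446) - 1*414 = 17380 - 414 = 16966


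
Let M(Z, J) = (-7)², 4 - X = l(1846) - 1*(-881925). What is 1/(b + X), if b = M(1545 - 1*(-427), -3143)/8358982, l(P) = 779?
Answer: -8358982/7378473411351 ≈ -1.1329e-6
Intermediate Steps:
X = -882700 (X = 4 - (779 - 1*(-881925)) = 4 - (779 + 881925) = 4 - 1*882704 = 4 - 882704 = -882700)
M(Z, J) = 49
b = 49/8358982 ≈ 5.8620e-6
1/(b + X) = 1/(49/8358982 - 882700) = 1/(-7378473411351/8358982) = -8358982/7378473411351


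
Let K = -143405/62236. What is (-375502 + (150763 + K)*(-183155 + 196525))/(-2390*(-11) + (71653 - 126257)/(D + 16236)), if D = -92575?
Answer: 4787367538142525541/62454041149852 ≈ 76654.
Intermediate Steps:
K = -143405/62236 (K = -143405*1/62236 = -143405/62236 ≈ -2.3042)
(-375502 + (150763 + K)*(-183155 + 196525))/(-2390*(-11) + (71653 - 126257)/(D + 16236)) = (-375502 + (150763 - 143405/62236)*(-183155 + 196525))/(-2390*(-11) + (71653 - 126257)/(-92575 + 16236)) = (-375502 + (9382742663/62236)*13370)/(26290 - 54604/(-76339)) = (-375502 + 62723634702155/31118)/(26290 - 54604*(-1/76339)) = 62711949830919/(31118*(26290 + 54604/76339)) = 62711949830919/(31118*(2007006914/76339)) = (62711949830919/31118)*(76339/2007006914) = 4787367538142525541/62454041149852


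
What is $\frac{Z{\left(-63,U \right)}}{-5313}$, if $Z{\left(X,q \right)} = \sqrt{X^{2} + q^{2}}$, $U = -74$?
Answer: $- \frac{\sqrt{9445}}{5313} \approx -0.018292$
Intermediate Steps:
$\frac{Z{\left(-63,U \right)}}{-5313} = \frac{\sqrt{\left(-63\right)^{2} + \left(-74\right)^{2}}}{-5313} = \sqrt{3969 + 5476} \left(- \frac{1}{5313}\right) = \sqrt{9445} \left(- \frac{1}{5313}\right) = - \frac{\sqrt{9445}}{5313}$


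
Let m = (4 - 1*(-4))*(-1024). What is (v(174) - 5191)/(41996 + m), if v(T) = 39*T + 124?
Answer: 191/3756 ≈ 0.050852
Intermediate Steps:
v(T) = 124 + 39*T
m = -8192 (m = (4 + 4)*(-1024) = 8*(-1024) = -8192)
(v(174) - 5191)/(41996 + m) = ((124 + 39*174) - 5191)/(41996 - 8192) = ((124 + 6786) - 5191)/33804 = (6910 - 5191)*(1/33804) = 1719*(1/33804) = 191/3756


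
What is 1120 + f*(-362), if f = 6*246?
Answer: -533192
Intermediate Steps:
f = 1476
1120 + f*(-362) = 1120 + 1476*(-362) = 1120 - 534312 = -533192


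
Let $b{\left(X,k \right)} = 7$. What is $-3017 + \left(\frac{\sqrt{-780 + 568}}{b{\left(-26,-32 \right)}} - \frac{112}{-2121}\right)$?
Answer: $- \frac{914135}{303} + \frac{2 i \sqrt{53}}{7} \approx -3016.9 + 2.08 i$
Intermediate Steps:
$-3017 + \left(\frac{\sqrt{-780 + 568}}{b{\left(-26,-32 \right)}} - \frac{112}{-2121}\right) = -3017 + \left(\frac{\sqrt{-780 + 568}}{7} - \frac{112}{-2121}\right) = -3017 + \left(\sqrt{-212} \cdot \frac{1}{7} - - \frac{16}{303}\right) = -3017 + \left(2 i \sqrt{53} \cdot \frac{1}{7} + \frac{16}{303}\right) = -3017 + \left(\frac{2 i \sqrt{53}}{7} + \frac{16}{303}\right) = -3017 + \left(\frac{16}{303} + \frac{2 i \sqrt{53}}{7}\right) = - \frac{914135}{303} + \frac{2 i \sqrt{53}}{7}$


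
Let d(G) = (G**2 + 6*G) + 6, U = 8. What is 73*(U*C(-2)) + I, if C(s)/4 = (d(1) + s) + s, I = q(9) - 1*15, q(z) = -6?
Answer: 21003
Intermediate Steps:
d(G) = 6 + G**2 + 6*G
I = -21 (I = -6 - 1*15 = -6 - 15 = -21)
C(s) = 52 + 8*s (C(s) = 4*(((6 + 1**2 + 6*1) + s) + s) = 4*(((6 + 1 + 6) + s) + s) = 4*((13 + s) + s) = 4*(13 + 2*s) = 52 + 8*s)
73*(U*C(-2)) + I = 73*(8*(52 + 8*(-2))) - 21 = 73*(8*(52 - 16)) - 21 = 73*(8*36) - 21 = 73*288 - 21 = 21024 - 21 = 21003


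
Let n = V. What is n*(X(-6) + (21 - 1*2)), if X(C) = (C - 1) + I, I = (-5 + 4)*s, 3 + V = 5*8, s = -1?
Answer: 481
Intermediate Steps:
V = 37 (V = -3 + 5*8 = -3 + 40 = 37)
I = 1 (I = (-5 + 4)*(-1) = -1*(-1) = 1)
n = 37
X(C) = C (X(C) = (C - 1) + 1 = (-1 + C) + 1 = C)
n*(X(-6) + (21 - 1*2)) = 37*(-6 + (21 - 1*2)) = 37*(-6 + (21 - 2)) = 37*(-6 + 19) = 37*13 = 481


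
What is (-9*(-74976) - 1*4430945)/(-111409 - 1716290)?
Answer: 3756161/1827699 ≈ 2.0551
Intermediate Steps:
(-9*(-74976) - 1*4430945)/(-111409 - 1716290) = (674784 - 4430945)/(-1827699) = -3756161*(-1/1827699) = 3756161/1827699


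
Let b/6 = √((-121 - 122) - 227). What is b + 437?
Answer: 437 + 6*I*√470 ≈ 437.0 + 130.08*I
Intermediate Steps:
b = 6*I*√470 (b = 6*√((-121 - 122) - 227) = 6*√(-243 - 227) = 6*√(-470) = 6*(I*√470) = 6*I*√470 ≈ 130.08*I)
b + 437 = 6*I*√470 + 437 = 437 + 6*I*√470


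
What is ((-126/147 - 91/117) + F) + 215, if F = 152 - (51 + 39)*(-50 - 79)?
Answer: 754448/63 ≈ 11975.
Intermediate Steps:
F = 11762 (F = 152 - 90*(-129) = 152 - 1*(-11610) = 152 + 11610 = 11762)
((-126/147 - 91/117) + F) + 215 = ((-126/147 - 91/117) + 11762) + 215 = ((-126*1/147 - 91*1/117) + 11762) + 215 = ((-6/7 - 7/9) + 11762) + 215 = (-103/63 + 11762) + 215 = 740903/63 + 215 = 754448/63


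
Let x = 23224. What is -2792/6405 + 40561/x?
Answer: 194951797/148749720 ≈ 1.3106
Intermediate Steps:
-2792/6405 + 40561/x = -2792/6405 + 40561/23224 = 194951797/148749720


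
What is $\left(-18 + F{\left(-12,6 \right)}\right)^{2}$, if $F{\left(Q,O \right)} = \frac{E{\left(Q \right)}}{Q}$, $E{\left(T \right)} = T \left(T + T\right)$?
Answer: $1764$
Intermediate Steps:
$E{\left(T \right)} = 2 T^{2}$ ($E{\left(T \right)} = T 2 T = 2 T^{2}$)
$F{\left(Q,O \right)} = 2 Q$ ($F{\left(Q,O \right)} = \frac{2 Q^{2}}{Q} = 2 Q$)
$\left(-18 + F{\left(-12,6 \right)}\right)^{2} = \left(-18 + 2 \left(-12\right)\right)^{2} = \left(-18 - 24\right)^{2} = \left(-42\right)^{2} = 1764$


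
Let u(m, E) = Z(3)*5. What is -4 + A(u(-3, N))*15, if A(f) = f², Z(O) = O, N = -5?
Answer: 3371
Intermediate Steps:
u(m, E) = 15 (u(m, E) = 3*5 = 15)
-4 + A(u(-3, N))*15 = -4 + 15²*15 = -4 + 225*15 = -4 + 3375 = 3371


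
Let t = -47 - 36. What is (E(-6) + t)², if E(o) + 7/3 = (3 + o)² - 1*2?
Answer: 55225/9 ≈ 6136.1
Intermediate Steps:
t = -83
E(o) = -13/3 + (3 + o)² (E(o) = -7/3 + ((3 + o)² - 1*2) = -7/3 + ((3 + o)² - 2) = -7/3 + (-2 + (3 + o)²) = -13/3 + (3 + o)²)
(E(-6) + t)² = ((-13/3 + (3 - 6)²) - 83)² = ((-13/3 + (-3)²) - 83)² = ((-13/3 + 9) - 83)² = (14/3 - 83)² = (-235/3)² = 55225/9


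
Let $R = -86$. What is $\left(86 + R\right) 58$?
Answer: $0$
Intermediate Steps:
$\left(86 + R\right) 58 = \left(86 - 86\right) 58 = 0 \cdot 58 = 0$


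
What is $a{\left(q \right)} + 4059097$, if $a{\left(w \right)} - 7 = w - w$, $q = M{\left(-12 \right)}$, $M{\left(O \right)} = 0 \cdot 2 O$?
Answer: $4059104$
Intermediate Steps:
$M{\left(O \right)} = 0$ ($M{\left(O \right)} = 0 O = 0$)
$q = 0$
$a{\left(w \right)} = 7$ ($a{\left(w \right)} = 7 + \left(w - w\right) = 7 + 0 = 7$)
$a{\left(q \right)} + 4059097 = 7 + 4059097 = 4059104$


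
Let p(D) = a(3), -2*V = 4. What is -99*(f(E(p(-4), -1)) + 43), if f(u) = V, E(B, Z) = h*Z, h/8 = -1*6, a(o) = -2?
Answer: -4059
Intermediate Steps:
V = -2 (V = -1/2*4 = -2)
h = -48 (h = 8*(-1*6) = 8*(-6) = -48)
p(D) = -2
E(B, Z) = -48*Z
f(u) = -2
-99*(f(E(p(-4), -1)) + 43) = -99*(-2 + 43) = -99*41 = -4059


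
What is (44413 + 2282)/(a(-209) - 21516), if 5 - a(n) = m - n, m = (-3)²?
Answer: -15565/7243 ≈ -2.1490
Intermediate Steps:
m = 9
a(n) = -4 + n (a(n) = 5 - (9 - n) = 5 + (-9 + n) = -4 + n)
(44413 + 2282)/(a(-209) - 21516) = (44413 + 2282)/((-4 - 209) - 21516) = 46695/(-213 - 21516) = 46695/(-21729) = 46695*(-1/21729) = -15565/7243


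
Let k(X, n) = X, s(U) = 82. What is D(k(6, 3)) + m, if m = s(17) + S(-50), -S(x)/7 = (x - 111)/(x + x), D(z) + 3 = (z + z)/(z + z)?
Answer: 6873/100 ≈ 68.730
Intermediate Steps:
D(z) = -2 (D(z) = -3 + (z + z)/(z + z) = -3 + (2*z)/((2*z)) = -3 + (2*z)*(1/(2*z)) = -3 + 1 = -2)
S(x) = -7*(-111 + x)/(2*x) (S(x) = -7*(x - 111)/(x + x) = -7*(-111 + x)/(2*x))
m = 7073/100 (m = 82 + (7/2)*(111 - 1*(-50))/(-50) = 82 + (7/2)*(-1/50)*(111 + 50) = 82 + (7/2)*(-1/50)*161 = 82 - 1127/100 = 7073/100 ≈ 70.730)
D(k(6, 3)) + m = -2 + 7073/100 = 6873/100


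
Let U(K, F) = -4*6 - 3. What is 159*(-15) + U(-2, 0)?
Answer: -2412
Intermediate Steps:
U(K, F) = -27 (U(K, F) = -24 - 3 = -27)
159*(-15) + U(-2, 0) = 159*(-15) - 27 = -2385 - 27 = -2412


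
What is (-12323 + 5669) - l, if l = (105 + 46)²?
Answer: -29455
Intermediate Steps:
l = 22801 (l = 151² = 22801)
(-12323 + 5669) - l = (-12323 + 5669) - 1*22801 = -6654 - 22801 = -29455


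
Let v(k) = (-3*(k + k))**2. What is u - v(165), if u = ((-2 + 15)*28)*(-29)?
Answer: -990656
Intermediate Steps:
v(k) = 36*k**2 (v(k) = (-6*k)**2 = 36*k**2)
u = -10556 (u = (13*28)*(-29) = 364*(-29) = -10556)
u - v(165) = -10556 - 36*165**2 = -10556 - 36*27225 = -10556 - 1*980100 = -10556 - 980100 = -990656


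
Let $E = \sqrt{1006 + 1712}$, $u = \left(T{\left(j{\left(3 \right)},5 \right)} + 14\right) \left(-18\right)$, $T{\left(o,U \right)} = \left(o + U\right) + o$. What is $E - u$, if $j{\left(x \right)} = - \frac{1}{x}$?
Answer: $330 + 3 \sqrt{302} \approx 382.13$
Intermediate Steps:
$T{\left(o,U \right)} = U + 2 o$ ($T{\left(o,U \right)} = \left(U + o\right) + o = U + 2 o$)
$u = -330$ ($u = \left(\left(5 + 2 \left(- \frac{1}{3}\right)\right) + 14\right) \left(-18\right) = \left(\left(5 - \frac{2}{3}\right) + 14\right) \left(-18\right) = \left(\frac{13}{3} + 14\right) \left(-18\right) = \frac{55}{3} \left(-18\right) = -330$)
$E = 3 \sqrt{302}$ ($E = \sqrt{2718} = 3 \sqrt{302} \approx 52.134$)
$E - u = 3 \sqrt{302} - -330 = 3 \sqrt{302} + 330 = 330 + 3 \sqrt{302}$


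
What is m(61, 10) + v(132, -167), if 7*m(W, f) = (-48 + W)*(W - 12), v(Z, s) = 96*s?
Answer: -15941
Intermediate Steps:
m(W, f) = (-48 + W)*(-12 + W)/7 (m(W, f) = ((-48 + W)*(W - 12))/7 = ((-48 + W)*(-12 + W))/7 = (-48 + W)*(-12 + W)/7)
m(61, 10) + v(132, -167) = (576/7 - 60/7*61 + (⅐)*61²) + 96*(-167) = (576/7 - 3660/7 + (⅐)*3721) - 16032 = (576/7 - 3660/7 + 3721/7) - 16032 = 91 - 16032 = -15941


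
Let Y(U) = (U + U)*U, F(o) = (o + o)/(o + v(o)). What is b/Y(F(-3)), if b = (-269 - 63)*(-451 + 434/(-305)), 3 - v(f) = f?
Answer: 11453087/610 ≈ 18776.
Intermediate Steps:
v(f) = 3 - f
F(o) = 2*o/3 (F(o) = (o + o)/(o + (3 - o)) = (2*o)/3 = (2*o)*(⅓) = 2*o/3)
b = 45812348/305 (b = -332*(-451 + 434*(-1/305)) = -332*(-451 - 434/305) = -332*(-137989/305) = 45812348/305 ≈ 1.5020e+5)
Y(U) = 2*U² (Y(U) = (2*U)*U = 2*U²)
b/Y(F(-3)) = 45812348/(305*((2*((⅔)*(-3))²))) = 45812348/(305*((2*(-2)²))) = 45812348/(305*((2*4))) = (45812348/305)/8 = (45812348/305)*(⅛) = 11453087/610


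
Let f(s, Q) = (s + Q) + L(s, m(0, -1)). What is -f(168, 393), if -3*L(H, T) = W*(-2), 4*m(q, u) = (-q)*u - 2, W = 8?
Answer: -1699/3 ≈ -566.33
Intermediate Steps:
m(q, u) = -1/2 - q*u/4 (m(q, u) = ((-q)*u - 2)/4 = (-q*u - 2)/4 = (-2 - q*u)/4 = -1/2 - q*u/4)
L(H, T) = 16/3 (L(H, T) = -8*(-2)/3 = -1/3*(-16) = 16/3)
f(s, Q) = 16/3 + Q + s (f(s, Q) = (s + Q) + 16/3 = (Q + s) + 16/3 = 16/3 + Q + s)
-f(168, 393) = -(16/3 + 393 + 168) = -1*1699/3 = -1699/3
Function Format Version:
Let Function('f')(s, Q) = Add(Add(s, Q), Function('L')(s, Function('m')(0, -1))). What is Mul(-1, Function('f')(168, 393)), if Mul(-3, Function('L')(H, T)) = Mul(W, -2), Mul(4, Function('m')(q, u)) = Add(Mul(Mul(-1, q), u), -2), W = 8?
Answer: Rational(-1699, 3) ≈ -566.33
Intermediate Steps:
Function('m')(q, u) = Add(Rational(-1, 2), Mul(Rational(-1, 4), q, u)) (Function('m')(q, u) = Mul(Rational(1, 4), Add(Mul(Mul(-1, q), u), -2)) = Mul(Rational(1, 4), Add(Mul(-1, q, u), -2)) = Mul(Rational(1, 4), Add(-2, Mul(-1, q, u))) = Add(Rational(-1, 2), Mul(Rational(-1, 4), q, u)))
Function('L')(H, T) = Rational(16, 3) (Function('L')(H, T) = Mul(Rational(-1, 3), Mul(8, -2)) = Mul(Rational(-1, 3), -16) = Rational(16, 3))
Function('f')(s, Q) = Add(Rational(16, 3), Q, s) (Function('f')(s, Q) = Add(Add(s, Q), Rational(16, 3)) = Add(Add(Q, s), Rational(16, 3)) = Add(Rational(16, 3), Q, s))
Mul(-1, Function('f')(168, 393)) = Mul(-1, Add(Rational(16, 3), 393, 168)) = Mul(-1, Rational(1699, 3)) = Rational(-1699, 3)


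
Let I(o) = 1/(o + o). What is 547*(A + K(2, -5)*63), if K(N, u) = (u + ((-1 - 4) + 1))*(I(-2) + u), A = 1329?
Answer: 9420981/4 ≈ 2.3552e+6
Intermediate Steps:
I(o) = 1/(2*o)
K(N, u) = (-4 + u)*(-¼ + u) (K(N, u) = (u + ((-1 - 4) + 1))*((½)/(-2) + u) = (u + (-5 + 1))*((½)*(-½) + u) = (u - 4)*(-¼ + u) = (-4 + u)*(-¼ + u))
547*(A + K(2, -5)*63) = 547*(1329 + (1 + (-5)² - 17/4*(-5))*63) = 547*(1329 + (1 + 25 + 85/4)*63) = 547*(1329 + (189/4)*63) = 547*(1329 + 11907/4) = 547*(17223/4) = 9420981/4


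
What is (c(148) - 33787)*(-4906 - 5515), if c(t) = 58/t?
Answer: 26054677989/74 ≈ 3.5209e+8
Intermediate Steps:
(c(148) - 33787)*(-4906 - 5515) = (58/148 - 33787)*(-4906 - 5515) = (58*(1/148) - 33787)*(-10421) = (29/74 - 33787)*(-10421) = -2500209/74*(-10421) = 26054677989/74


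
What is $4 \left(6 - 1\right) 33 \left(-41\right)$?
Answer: $-27060$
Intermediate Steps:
$4 \left(6 - 1\right) 33 \left(-41\right) = 4 \cdot 5 \cdot 33 \left(-41\right) = 20 \cdot 33 \left(-41\right) = 660 \left(-41\right) = -27060$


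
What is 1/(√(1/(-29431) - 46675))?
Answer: -I*√40429127074106/1373691926 ≈ -0.0046287*I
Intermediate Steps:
1/(√(1/(-29431) - 46675)) = 1/(√(-1/29431 - 46675)) = 1/(√(-1373691926/29431)) = 1/(I*√40429127074106/29431) = -I*√40429127074106/1373691926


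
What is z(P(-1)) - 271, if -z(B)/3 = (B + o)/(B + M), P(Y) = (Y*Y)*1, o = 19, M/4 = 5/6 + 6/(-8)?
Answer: -316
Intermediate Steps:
M = 1/3 (M = 4*(5/6 + 6/(-8)) = 4*(5*(1/6) + 6*(-1/8)) = 4*(5/6 - 3/4) = 4*(1/12) = 1/3 ≈ 0.33333)
P(Y) = Y**2 (P(Y) = Y**2*1 = Y**2)
z(B) = -3*(19 + B)/(1/3 + B) (z(B) = -3*(B + 19)/(B + 1/3) = -3*(19 + B)/(1/3 + B))
z(P(-1)) - 271 = 9*(-19 - 1*(-1)**2)/(1 + 3*(-1)**2) - 271 = 9*(-19 - 1*1)/(1 + 3*1) - 271 = 9*(-19 - 1)/(1 + 3) - 271 = 9*(-20)/4 - 271 = 9*(1/4)*(-20) - 271 = -45 - 271 = -316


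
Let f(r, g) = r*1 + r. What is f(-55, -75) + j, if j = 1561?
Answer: 1451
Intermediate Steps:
f(r, g) = 2*r (f(r, g) = r + r = 2*r)
f(-55, -75) + j = 2*(-55) + 1561 = -110 + 1561 = 1451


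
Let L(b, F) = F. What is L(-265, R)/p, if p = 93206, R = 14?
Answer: 7/46603 ≈ 0.00015020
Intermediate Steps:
L(-265, R)/p = 14/93206 = 14*(1/93206) = 7/46603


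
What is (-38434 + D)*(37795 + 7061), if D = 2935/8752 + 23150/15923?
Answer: -30030193303642413/17419762 ≈ -1.7239e+9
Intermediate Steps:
D = 249342805/139358096 (D = 2935*(1/8752) + 23150*(1/15923) = 2935/8752 + 23150/15923 = 249342805/139358096 ≈ 1.7892)
(-38434 + D)*(37795 + 7061) = (-38434 + 249342805/139358096)*(37795 + 7061) = -5355839718859/139358096*44856 = -30030193303642413/17419762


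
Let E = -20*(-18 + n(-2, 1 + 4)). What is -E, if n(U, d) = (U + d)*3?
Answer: -180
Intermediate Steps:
n(U, d) = 3*U + 3*d
E = 180 (E = -20*(-18 + (3*(-2) + 3*(1 + 4))) = -20*(-18 + (-6 + 3*5)) = -20*(-18 + (-6 + 15)) = -20*(-18 + 9) = -20*(-9) = 180)
-E = -1*180 = -180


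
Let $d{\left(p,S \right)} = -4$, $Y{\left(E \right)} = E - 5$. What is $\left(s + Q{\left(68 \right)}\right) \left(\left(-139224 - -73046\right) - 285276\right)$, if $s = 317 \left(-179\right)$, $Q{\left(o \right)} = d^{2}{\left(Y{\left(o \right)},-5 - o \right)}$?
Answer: $19936931058$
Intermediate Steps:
$Y{\left(E \right)} = -5 + E$
$Q{\left(o \right)} = 16$ ($Q{\left(o \right)} = \left(-4\right)^{2} = 16$)
$s = -56743$
$\left(s + Q{\left(68 \right)}\right) \left(\left(-139224 - -73046\right) - 285276\right) = \left(-56743 + 16\right) \left(\left(-139224 - -73046\right) - 285276\right) = - 56727 \left(\left(-139224 + 73046\right) - 285276\right) = - 56727 \left(-66178 - 285276\right) = \left(-56727\right) \left(-351454\right) = 19936931058$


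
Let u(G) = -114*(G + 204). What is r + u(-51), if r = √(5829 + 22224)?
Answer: -17442 + 3*√3117 ≈ -17275.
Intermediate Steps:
u(G) = -23256 - 114*G (u(G) = -114*(204 + G) = -23256 - 114*G)
r = 3*√3117 (r = √28053 = 3*√3117 ≈ 167.49)
r + u(-51) = 3*√3117 + (-23256 - 114*(-51)) = 3*√3117 + (-23256 + 5814) = 3*√3117 - 17442 = -17442 + 3*√3117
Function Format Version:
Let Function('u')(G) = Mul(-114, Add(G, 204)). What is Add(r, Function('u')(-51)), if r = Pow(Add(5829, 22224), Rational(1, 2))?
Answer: Add(-17442, Mul(3, Pow(3117, Rational(1, 2)))) ≈ -17275.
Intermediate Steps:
Function('u')(G) = Add(-23256, Mul(-114, G)) (Function('u')(G) = Mul(-114, Add(204, G)) = Add(-23256, Mul(-114, G)))
r = Mul(3, Pow(3117, Rational(1, 2))) (r = Pow(28053, Rational(1, 2)) = Mul(3, Pow(3117, Rational(1, 2))) ≈ 167.49)
Add(r, Function('u')(-51)) = Add(Mul(3, Pow(3117, Rational(1, 2))), Add(-23256, Mul(-114, -51))) = Add(Mul(3, Pow(3117, Rational(1, 2))), Add(-23256, 5814)) = Add(Mul(3, Pow(3117, Rational(1, 2))), -17442) = Add(-17442, Mul(3, Pow(3117, Rational(1, 2))))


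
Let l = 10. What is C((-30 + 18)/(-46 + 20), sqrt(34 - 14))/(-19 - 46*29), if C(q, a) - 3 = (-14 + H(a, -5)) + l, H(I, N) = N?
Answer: 2/451 ≈ 0.0044346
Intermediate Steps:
C(q, a) = -6 (C(q, a) = 3 + ((-14 - 5) + 10) = 3 + (-19 + 10) = 3 - 9 = -6)
C((-30 + 18)/(-46 + 20), sqrt(34 - 14))/(-19 - 46*29) = -6/(-19 - 46*29) = -6/(-19 - 1334) = -6/(-1353) = -6*(-1/1353) = 2/451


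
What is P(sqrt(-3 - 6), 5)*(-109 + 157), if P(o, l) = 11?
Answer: 528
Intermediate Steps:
P(sqrt(-3 - 6), 5)*(-109 + 157) = 11*(-109 + 157) = 11*48 = 528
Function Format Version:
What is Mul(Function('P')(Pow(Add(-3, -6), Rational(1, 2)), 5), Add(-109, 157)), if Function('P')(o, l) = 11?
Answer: 528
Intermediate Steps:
Mul(Function('P')(Pow(Add(-3, -6), Rational(1, 2)), 5), Add(-109, 157)) = Mul(11, Add(-109, 157)) = Mul(11, 48) = 528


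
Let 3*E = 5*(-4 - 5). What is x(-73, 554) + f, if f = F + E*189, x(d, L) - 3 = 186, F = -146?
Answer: -2792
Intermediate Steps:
E = -15 (E = (5*(-4 - 5))/3 = (5*(-9))/3 = (1/3)*(-45) = -15)
x(d, L) = 189 (x(d, L) = 3 + 186 = 189)
f = -2981 (f = -146 - 15*189 = -146 - 2835 = -2981)
x(-73, 554) + f = 189 - 2981 = -2792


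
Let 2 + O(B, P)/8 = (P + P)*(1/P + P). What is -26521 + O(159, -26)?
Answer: -15705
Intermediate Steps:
O(B, P) = -16 + 16*P*(P + 1/P) (O(B, P) = -16 + 8*((P + P)*(1/P + P)) = -16 + 8*((2*P)*(P + 1/P)) = -16 + 8*(2*P*(P + 1/P)) = -16 + 16*P*(P + 1/P))
-26521 + O(159, -26) = -26521 + 16*(-26)² = -26521 + 16*676 = -26521 + 10816 = -15705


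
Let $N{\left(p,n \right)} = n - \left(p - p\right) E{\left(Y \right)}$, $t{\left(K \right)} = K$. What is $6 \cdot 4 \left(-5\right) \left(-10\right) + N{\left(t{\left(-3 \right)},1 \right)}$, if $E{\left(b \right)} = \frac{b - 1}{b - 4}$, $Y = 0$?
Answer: $1201$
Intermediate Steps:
$E{\left(b \right)} = \frac{-1 + b}{-4 + b}$
$N{\left(p,n \right)} = n$ ($N{\left(p,n \right)} = n - \left(p - p\right) \frac{-1 + 0}{-4 + 0} = n - 0 \frac{1}{-4} \left(-1\right) = n - 0 \left(\left(- \frac{1}{4}\right) \left(-1\right)\right) = n - 0 \cdot \frac{1}{4} = n - 0 = n + 0 = n$)
$6 \cdot 4 \left(-5\right) \left(-10\right) + N{\left(t{\left(-3 \right)},1 \right)} = 6 \cdot 4 \left(-5\right) \left(-10\right) + 1 = 24 \left(-5\right) \left(-10\right) + 1 = \left(-120\right) \left(-10\right) + 1 = 1200 + 1 = 1201$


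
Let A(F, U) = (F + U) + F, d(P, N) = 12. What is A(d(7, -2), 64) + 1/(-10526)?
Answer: 926287/10526 ≈ 88.000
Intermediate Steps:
A(F, U) = U + 2*F
A(d(7, -2), 64) + 1/(-10526) = (64 + 2*12) + 1/(-10526) = (64 + 24) - 1/10526 = 88 - 1/10526 = 926287/10526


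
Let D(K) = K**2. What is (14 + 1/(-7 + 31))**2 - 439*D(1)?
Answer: -139295/576 ≈ -241.83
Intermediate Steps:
(14 + 1/(-7 + 31))**2 - 439*D(1) = (14 + 1/(-7 + 31))**2 - 439*1**2 = (14 + 1/24)**2 - 439 = (14 + 1/24)**2 - 1*439 = (337/24)**2 - 439 = 113569/576 - 439 = -139295/576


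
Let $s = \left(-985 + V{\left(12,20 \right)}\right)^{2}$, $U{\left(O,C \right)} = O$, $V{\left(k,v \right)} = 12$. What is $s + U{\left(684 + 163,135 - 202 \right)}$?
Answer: $947576$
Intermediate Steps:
$s = 946729$ ($s = \left(-985 + 12\right)^{2} = \left(-973\right)^{2} = 946729$)
$s + U{\left(684 + 163,135 - 202 \right)} = 946729 + \left(684 + 163\right) = 946729 + 847 = 947576$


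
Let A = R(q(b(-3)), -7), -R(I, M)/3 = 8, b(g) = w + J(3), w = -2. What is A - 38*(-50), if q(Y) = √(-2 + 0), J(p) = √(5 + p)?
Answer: 1876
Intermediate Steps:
b(g) = -2 + 2*√2 (b(g) = -2 + √(5 + 3) = -2 + √8 = -2 + 2*√2)
q(Y) = I*√2 (q(Y) = √(-2) = I*√2)
R(I, M) = -24 (R(I, M) = -3*8 = -24)
A = -24
A - 38*(-50) = -24 - 38*(-50) = -24 + 1900 = 1876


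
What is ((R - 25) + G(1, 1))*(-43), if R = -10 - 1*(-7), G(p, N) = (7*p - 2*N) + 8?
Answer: 645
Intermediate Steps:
G(p, N) = 8 - 2*N + 7*p (G(p, N) = (-2*N + 7*p) + 8 = 8 - 2*N + 7*p)
R = -3 (R = -10 + 7 = -3)
((R - 25) + G(1, 1))*(-43) = ((-3 - 25) + (8 - 2*1 + 7*1))*(-43) = (-28 + (8 - 2 + 7))*(-43) = (-28 + 13)*(-43) = -15*(-43) = 645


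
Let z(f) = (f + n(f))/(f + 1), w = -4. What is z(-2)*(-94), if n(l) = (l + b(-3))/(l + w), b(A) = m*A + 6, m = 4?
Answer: -188/3 ≈ -62.667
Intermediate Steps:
b(A) = 6 + 4*A (b(A) = 4*A + 6 = 6 + 4*A)
n(l) = (-6 + l)/(-4 + l) (n(l) = (l + (6 + 4*(-3)))/(l - 4) = (l + (6 - 12))/(-4 + l) = (l - 6)/(-4 + l) = (-6 + l)/(-4 + l))
z(f) = (f + (-6 + f)/(-4 + f))/(1 + f) (z(f) = (f + (-6 + f)/(-4 + f))/(f + 1) = (f + (-6 + f)/(-4 + f))/(1 + f))
z(-2)*(-94) = ((-6 - 2 - 2*(-4 - 2))/((1 - 2)*(-4 - 2)))*(-94) = ((-6 - 2 - 2*(-6))/(-1*(-6)))*(-94) = -1*(-⅙)*(-6 - 2 + 12)*(-94) = -1*(-⅙)*4*(-94) = (⅔)*(-94) = -188/3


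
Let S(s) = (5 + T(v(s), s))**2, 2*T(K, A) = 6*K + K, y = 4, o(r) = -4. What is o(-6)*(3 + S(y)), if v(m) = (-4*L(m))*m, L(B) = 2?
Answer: -45808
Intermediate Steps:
v(m) = -8*m (v(m) = (-4*2)*m = -8*m)
T(K, A) = 7*K/2 (T(K, A) = (6*K + K)/2 = (7*K)/2 = 7*K/2)
S(s) = (5 - 28*s)**2 (S(s) = (5 + 7*(-8*s)/2)**2 = (5 - 28*s)**2)
o(-6)*(3 + S(y)) = -4*(3 + (5 - 28*4)**2) = -4*(3 + (5 - 112)**2) = -4*(3 + (-107)**2) = -4*(3 + 11449) = -4*11452 = -45808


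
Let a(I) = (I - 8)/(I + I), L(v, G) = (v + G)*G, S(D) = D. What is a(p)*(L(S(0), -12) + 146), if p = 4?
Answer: -145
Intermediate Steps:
L(v, G) = G*(G + v) (L(v, G) = (G + v)*G = G*(G + v))
a(I) = (-8 + I)/(2*I) (a(I) = (-8 + I)/((2*I)) = (-8 + I)*(1/(2*I)) = (-8 + I)/(2*I))
a(p)*(L(S(0), -12) + 146) = ((1/2)*(-8 + 4)/4)*(-12*(-12 + 0) + 146) = ((1/2)*(1/4)*(-4))*(-12*(-12) + 146) = -(144 + 146)/2 = -1/2*290 = -145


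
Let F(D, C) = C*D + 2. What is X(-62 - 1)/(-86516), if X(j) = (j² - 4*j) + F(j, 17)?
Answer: -788/21629 ≈ -0.036433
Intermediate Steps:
F(D, C) = 2 + C*D
X(j) = 2 + j² + 13*j (X(j) = (j² - 4*j) + (2 + 17*j) = 2 + j² + 13*j)
X(-62 - 1)/(-86516) = (2 + (-62 - 1)² + 13*(-62 - 1))/(-86516) = (2 + (-63)² + 13*(-63))*(-1/86516) = (2 + 3969 - 819)*(-1/86516) = 3152*(-1/86516) = -788/21629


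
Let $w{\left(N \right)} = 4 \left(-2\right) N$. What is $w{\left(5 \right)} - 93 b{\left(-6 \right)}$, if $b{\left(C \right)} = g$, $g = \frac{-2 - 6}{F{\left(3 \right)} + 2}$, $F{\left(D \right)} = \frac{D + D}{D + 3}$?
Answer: $208$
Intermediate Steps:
$F{\left(D \right)} = \frac{2 D}{3 + D}$
$w{\left(N \right)} = - 8 N$
$g = - \frac{8}{3}$ ($g = \frac{-2 - 6}{2 \cdot 3 \frac{1}{3 + 3} + 2} = - \frac{8}{2 \cdot 3 \cdot \frac{1}{6} + 2} = - \frac{8}{1 + 2} = - \frac{8}{3} \approx -2.6667$)
$b{\left(C \right)} = - \frac{8}{3}$
$w{\left(5 \right)} - 93 b{\left(-6 \right)} = \left(-8\right) 5 - -248 = -40 + 248 = 208$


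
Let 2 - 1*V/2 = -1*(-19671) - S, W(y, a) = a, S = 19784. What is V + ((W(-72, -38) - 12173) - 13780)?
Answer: -25761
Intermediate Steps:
V = 230 (V = 4 - 2*(-1*(-19671) - 1*19784) = 4 - 2*(19671 - 19784) = 4 - 2*(-113) = 4 + 226 = 230)
V + ((W(-72, -38) - 12173) - 13780) = 230 + ((-38 - 12173) - 13780) = 230 + (-12211 - 13780) = 230 - 25991 = -25761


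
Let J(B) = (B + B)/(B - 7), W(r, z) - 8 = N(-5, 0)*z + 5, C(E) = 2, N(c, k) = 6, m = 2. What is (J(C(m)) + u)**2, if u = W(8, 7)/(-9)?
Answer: 96721/2025 ≈ 47.763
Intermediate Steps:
W(r, z) = 13 + 6*z (W(r, z) = 8 + (6*z + 5) = 8 + (5 + 6*z) = 13 + 6*z)
J(B) = 2*B/(-7 + B) (J(B) = (2*B)/(-7 + B) = 2*B/(-7 + B))
u = -55/9 (u = (13 + 6*7)/(-9) = (13 + 42)*(-1/9) = 55*(-1/9) = -55/9 ≈ -6.1111)
(J(C(m)) + u)**2 = (2*2/(-7 + 2) - 55/9)**2 = (2*2/(-5) - 55/9)**2 = (2*2*(-1/5) - 55/9)**2 = (-4/5 - 55/9)**2 = (-311/45)**2 = 96721/2025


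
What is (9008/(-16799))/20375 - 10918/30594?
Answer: -1868642268251/5235851423625 ≈ -0.35689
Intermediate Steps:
(9008/(-16799))/20375 - 10918/30594 = (9008*(-1/16799))*(1/20375) - 10918*1/30594 = -9008/16799*1/20375 - 5459/15297 = -9008/342279625 - 5459/15297 = -1868642268251/5235851423625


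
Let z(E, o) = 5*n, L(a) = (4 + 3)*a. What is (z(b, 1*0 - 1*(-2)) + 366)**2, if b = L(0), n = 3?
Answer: 145161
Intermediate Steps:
L(a) = 7*a
b = 0 (b = 7*0 = 0)
z(E, o) = 15 (z(E, o) = 5*3 = 15)
(z(b, 1*0 - 1*(-2)) + 366)**2 = (15 + 366)**2 = 381**2 = 145161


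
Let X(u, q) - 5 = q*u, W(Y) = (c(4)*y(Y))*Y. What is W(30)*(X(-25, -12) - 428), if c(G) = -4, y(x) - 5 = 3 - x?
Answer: -324720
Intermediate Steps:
y(x) = 8 - x (y(x) = 5 + (3 - x) = 8 - x)
W(Y) = Y*(-32 + 4*Y) (W(Y) = (-4*(8 - Y))*Y = (-32 + 4*Y)*Y = Y*(-32 + 4*Y))
X(u, q) = 5 + q*u
W(30)*(X(-25, -12) - 428) = (4*30*(-8 + 30))*((5 - 12*(-25)) - 428) = (4*30*22)*((5 + 300) - 428) = 2640*(305 - 428) = 2640*(-123) = -324720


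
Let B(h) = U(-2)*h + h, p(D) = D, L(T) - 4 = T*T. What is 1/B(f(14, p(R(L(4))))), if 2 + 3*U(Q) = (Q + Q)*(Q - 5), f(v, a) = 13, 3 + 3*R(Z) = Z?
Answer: 3/377 ≈ 0.0079576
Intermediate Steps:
L(T) = 4 + T**2 (L(T) = 4 + T*T = 4 + T**2)
R(Z) = -1 + Z/3
U(Q) = -2/3 + 2*Q*(-5 + Q)/3 (U(Q) = -2/3 + ((Q + Q)*(Q - 5))/3 = -2/3 + ((2*Q)*(-5 + Q))/3 = -2/3 + (2*Q*(-5 + Q))/3 = -2/3 + 2*Q*(-5 + Q)/3)
B(h) = 29*h/3 (B(h) = (-2/3 - 10/3*(-2) + (2/3)*(-2)**2)*h + h = (-2/3 + 20/3 + (2/3)*4)*h + h = (-2/3 + 20/3 + 8/3)*h + h = 26*h/3 + h = 29*h/3)
1/B(f(14, p(R(L(4))))) = 1/((29/3)*13) = 1/(377/3) = 3/377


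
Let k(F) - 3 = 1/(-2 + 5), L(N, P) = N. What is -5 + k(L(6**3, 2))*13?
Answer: 115/3 ≈ 38.333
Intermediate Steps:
k(F) = 10/3 (k(F) = 3 + 1/(-2 + 5) = 3 + 1/3 = 10/3)
-5 + k(L(6**3, 2))*13 = -5 + (10/3)*13 = -5 + 130/3 = 115/3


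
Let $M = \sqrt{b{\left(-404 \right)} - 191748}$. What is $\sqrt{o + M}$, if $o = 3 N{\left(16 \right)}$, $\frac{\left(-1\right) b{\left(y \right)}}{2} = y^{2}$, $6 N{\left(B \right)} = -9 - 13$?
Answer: $\sqrt{-11 + 2 i \sqrt{129545}} \approx 18.827 + 19.117 i$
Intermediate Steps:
$N{\left(B \right)} = - \frac{11}{3}$ ($N{\left(B \right)} = \frac{-9 - 13}{6} = \frac{1}{6} \left(-22\right) = - \frac{11}{3}$)
$b{\left(y \right)} = - 2 y^{2}$
$o = -11$ ($o = 3 \left(- \frac{11}{3}\right) = -11$)
$M = 2 i \sqrt{129545}$ ($M = \sqrt{- 2 \left(-404\right)^{2} - 191748} = \sqrt{\left(-2\right) 163216 - 191748} = \sqrt{-326432 - 191748} = \sqrt{-518180} = 2 i \sqrt{129545} \approx 719.85 i$)
$\sqrt{o + M} = \sqrt{-11 + 2 i \sqrt{129545}}$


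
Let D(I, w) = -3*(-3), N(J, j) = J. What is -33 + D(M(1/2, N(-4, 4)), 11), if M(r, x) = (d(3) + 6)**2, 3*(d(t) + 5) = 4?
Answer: -24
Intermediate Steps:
d(t) = -11/3 (d(t) = -5 + (1/3)*4 = -5 + 4/3 = -11/3)
M(r, x) = 49/9 (M(r, x) = (-11/3 + 6)**2 = (7/3)**2 = 49/9)
D(I, w) = 9
-33 + D(M(1/2, N(-4, 4)), 11) = -33 + 9 = -24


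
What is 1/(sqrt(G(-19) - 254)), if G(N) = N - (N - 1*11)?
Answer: -I*sqrt(3)/27 ≈ -0.06415*I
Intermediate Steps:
G(N) = 11 (G(N) = N - (N - 11) = N - (-11 + N) = N + (11 - N) = 11)
1/(sqrt(G(-19) - 254)) = 1/(sqrt(11 - 254)) = 1/(sqrt(-243)) = 1/(9*I*sqrt(3)) = -I*sqrt(3)/27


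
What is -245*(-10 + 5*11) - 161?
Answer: -11186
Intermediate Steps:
-245*(-10 + 5*11) - 161 = -245*(-10 + 55) - 161 = -245*45 - 161 = -11025 - 161 = -11186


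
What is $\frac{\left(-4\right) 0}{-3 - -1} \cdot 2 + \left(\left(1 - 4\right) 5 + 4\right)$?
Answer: $-11$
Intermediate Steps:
$\frac{\left(-4\right) 0}{-3 - -1} \cdot 2 + \left(\left(1 - 4\right) 5 + 4\right) = \frac{0}{-3 + 1} \cdot 2 + \left(\left(-3\right) 5 + 4\right) = \frac{0}{-2} \cdot 2 + \left(-15 + 4\right) = 0 \left(- \frac{1}{2}\right) 2 - 11 = 0 \cdot 2 - 11 = 0 - 11 = -11$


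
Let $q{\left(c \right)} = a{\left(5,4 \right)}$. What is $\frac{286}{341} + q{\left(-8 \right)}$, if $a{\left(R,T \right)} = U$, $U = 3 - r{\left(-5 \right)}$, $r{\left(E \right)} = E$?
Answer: $\frac{274}{31} \approx 8.8387$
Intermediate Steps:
$U = 8$ ($U = 3 - -5 = 3 + 5 = 8$)
$a{\left(R,T \right)} = 8$
$q{\left(c \right)} = 8$
$\frac{286}{341} + q{\left(-8 \right)} = \frac{286}{341} + 8 = 286 \cdot \frac{1}{341} + 8 = \frac{26}{31} + 8 = \frac{274}{31}$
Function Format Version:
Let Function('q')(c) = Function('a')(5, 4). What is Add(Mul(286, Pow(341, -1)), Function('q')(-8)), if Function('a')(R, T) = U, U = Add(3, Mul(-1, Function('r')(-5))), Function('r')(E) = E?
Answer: Rational(274, 31) ≈ 8.8387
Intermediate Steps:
U = 8 (U = Add(3, Mul(-1, -5)) = Add(3, 5) = 8)
Function('a')(R, T) = 8
Function('q')(c) = 8
Add(Mul(286, Pow(341, -1)), Function('q')(-8)) = Add(Mul(286, Pow(341, -1)), 8) = Add(Mul(286, Rational(1, 341)), 8) = Add(Rational(26, 31), 8) = Rational(274, 31)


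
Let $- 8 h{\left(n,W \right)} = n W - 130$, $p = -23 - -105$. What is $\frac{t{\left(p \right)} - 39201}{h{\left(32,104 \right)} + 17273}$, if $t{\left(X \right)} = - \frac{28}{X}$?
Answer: $- \frac{6429020}{2767213} \approx -2.3233$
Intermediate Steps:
$p = 82$ ($p = -23 + 105 = 82$)
$h{\left(n,W \right)} = \frac{65}{4} - \frac{W n}{8}$ ($h{\left(n,W \right)} = - \frac{n W - 130}{8} = - \frac{W n - 130}{8} = - \frac{-130 + W n}{8} = \frac{65}{4} - \frac{W n}{8}$)
$\frac{t{\left(p \right)} - 39201}{h{\left(32,104 \right)} + 17273} = \frac{- \frac{28}{82} - 39201}{\left(\frac{65}{4} - 13 \cdot 32\right) + 17273} = \frac{\left(-28\right) \frac{1}{82} - 39201}{\left(\frac{65}{4} - 416\right) + 17273} = \frac{- \frac{14}{41} - 39201}{- \frac{1599}{4} + 17273} = - \frac{1607255}{41 \cdot \frac{67493}{4}} = \left(- \frac{1607255}{41}\right) \frac{4}{67493} = - \frac{6429020}{2767213}$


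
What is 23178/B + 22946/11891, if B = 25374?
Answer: 12997597/4571549 ≈ 2.8432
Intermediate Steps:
23178/B + 22946/11891 = 23178/25374 + 22946/11891 = 23178*(1/25374) + 22946*(1/11891) = 3863/4229 + 2086/1081 = 12997597/4571549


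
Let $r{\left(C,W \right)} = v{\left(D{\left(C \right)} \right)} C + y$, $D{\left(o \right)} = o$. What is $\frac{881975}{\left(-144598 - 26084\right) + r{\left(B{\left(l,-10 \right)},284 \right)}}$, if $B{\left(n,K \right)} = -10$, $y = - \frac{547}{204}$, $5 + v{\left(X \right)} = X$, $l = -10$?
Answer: $- \frac{7196916}{1391563} \approx -5.1718$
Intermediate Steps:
$v{\left(X \right)} = -5 + X$
$y = - \frac{547}{204}$ ($y = \left(-547\right) \frac{1}{204} = - \frac{547}{204} \approx -2.6814$)
$r{\left(C,W \right)} = - \frac{547}{204} + C \left(-5 + C\right)$ ($r{\left(C,W \right)} = \left(-5 + C\right) C - \frac{547}{204} = C \left(-5 + C\right) - \frac{547}{204} = - \frac{547}{204} + C \left(-5 + C\right)$)
$\frac{881975}{\left(-144598 - 26084\right) + r{\left(B{\left(l,-10 \right)},284 \right)}} = \frac{881975}{\left(-144598 - 26084\right) - \left(\frac{547}{204} + 10 \left(-5 - 10\right)\right)} = \frac{881975}{\left(-144598 - 26084\right) - - \frac{30053}{204}} = \frac{881975}{\left(-144598 - 26084\right) + \left(- \frac{547}{204} + 150\right)} = \frac{881975}{-170682 + \frac{30053}{204}} = \frac{881975}{- \frac{34789075}{204}} = 881975 \left(- \frac{204}{34789075}\right) = - \frac{7196916}{1391563}$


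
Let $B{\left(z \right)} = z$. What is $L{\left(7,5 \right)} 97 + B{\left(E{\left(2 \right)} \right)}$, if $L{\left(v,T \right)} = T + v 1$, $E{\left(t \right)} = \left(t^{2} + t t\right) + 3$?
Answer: $1175$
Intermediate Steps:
$E{\left(t \right)} = 3 + 2 t^{2}$ ($E{\left(t \right)} = \left(t^{2} + t^{2}\right) + 3 = 2 t^{2} + 3 = 3 + 2 t^{2}$)
$L{\left(v,T \right)} = T + v$
$L{\left(7,5 \right)} 97 + B{\left(E{\left(2 \right)} \right)} = \left(5 + 7\right) 97 + \left(3 + 2 \cdot 2^{2}\right) = 12 \cdot 97 + \left(3 + 2 \cdot 4\right) = 1164 + \left(3 + 8\right) = 1164 + 11 = 1175$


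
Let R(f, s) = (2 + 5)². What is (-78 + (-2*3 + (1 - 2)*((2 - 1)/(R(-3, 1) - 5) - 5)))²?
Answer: 12089529/1936 ≈ 6244.6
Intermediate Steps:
R(f, s) = 49 (R(f, s) = 7² = 49)
(-78 + (-2*3 + (1 - 2)*((2 - 1)/(R(-3, 1) - 5) - 5)))² = (-78 + (-2*3 + (1 - 2)*((2 - 1)/(49 - 5) - 5)))² = (-78 + (-6 - (1/44 - 5)))² = (-78 + (-6 - 1*(-219/44)))² = (-78 + (-6 + 219/44))² = (-78 - 45/44)² = (-3477/44)² = 12089529/1936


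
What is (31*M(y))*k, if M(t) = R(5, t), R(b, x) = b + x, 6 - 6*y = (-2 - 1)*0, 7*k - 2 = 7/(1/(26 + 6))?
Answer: 42036/7 ≈ 6005.1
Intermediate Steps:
k = 226/7 (k = 2/7 + (7/(1/(26 + 6)))/7 = 2/7 + (7/(1/32))/7 = 2/7 + (7*32)/7 = 2/7 + (⅐)*224 = 2/7 + 32 = 226/7 ≈ 32.286)
y = 1 (y = 1 - (-2 - 1)*0/6 = 1 - (-1)*0/2 = 1 - ⅙*0 = 1 + 0 = 1)
M(t) = 5 + t
(31*M(y))*k = (31*(5 + 1))*(226/7) = (31*6)*(226/7) = 186*(226/7) = 42036/7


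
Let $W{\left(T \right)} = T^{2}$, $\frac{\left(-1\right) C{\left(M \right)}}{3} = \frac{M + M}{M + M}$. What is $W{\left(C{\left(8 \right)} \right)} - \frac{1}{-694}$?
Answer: $\frac{6247}{694} \approx 9.0014$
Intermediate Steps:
$C{\left(M \right)} = -3$ ($C{\left(M \right)} = - 3 \frac{M + M}{M + M} = - 3 \frac{2 M}{2 M} = - 3 \cdot 2 M \frac{1}{2 M} = \left(-3\right) 1 = -3$)
$W{\left(C{\left(8 \right)} \right)} - \frac{1}{-694} = \left(-3\right)^{2} - \frac{1}{-694} = 9 - - \frac{1}{694} = 9 + \frac{1}{694} = \frac{6247}{694}$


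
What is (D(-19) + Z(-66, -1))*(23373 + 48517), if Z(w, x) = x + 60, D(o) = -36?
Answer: 1653470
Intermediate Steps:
Z(w, x) = 60 + x
(D(-19) + Z(-66, -1))*(23373 + 48517) = (-36 + (60 - 1))*(23373 + 48517) = (-36 + 59)*71890 = 23*71890 = 1653470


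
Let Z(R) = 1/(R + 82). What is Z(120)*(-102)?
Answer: -51/101 ≈ -0.50495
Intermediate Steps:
Z(R) = 1/(82 + R)
Z(120)*(-102) = -102/(82 + 120) = -102/202 = (1/202)*(-102) = -51/101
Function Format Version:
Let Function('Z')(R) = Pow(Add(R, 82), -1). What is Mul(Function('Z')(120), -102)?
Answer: Rational(-51, 101) ≈ -0.50495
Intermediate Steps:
Function('Z')(R) = Pow(Add(82, R), -1)
Mul(Function('Z')(120), -102) = Mul(Pow(Add(82, 120), -1), -102) = Mul(Pow(202, -1), -102) = Mul(Rational(1, 202), -102) = Rational(-51, 101)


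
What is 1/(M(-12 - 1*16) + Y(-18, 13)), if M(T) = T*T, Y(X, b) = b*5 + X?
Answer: 1/831 ≈ 0.0012034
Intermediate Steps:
Y(X, b) = X + 5*b (Y(X, b) = 5*b + X = X + 5*b)
M(T) = T²
1/(M(-12 - 1*16) + Y(-18, 13)) = 1/((-12 - 1*16)² + (-18 + 5*13)) = 1/((-12 - 16)² + (-18 + 65)) = 1/((-28)² + 47) = 1/(784 + 47) = 1/831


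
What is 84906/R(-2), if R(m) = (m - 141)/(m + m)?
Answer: 339624/143 ≈ 2375.0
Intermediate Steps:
R(m) = (-141 + m)/(2*m) (R(m) = (-141 + m)/((2*m)) = (-141 + m)*(1/(2*m)) = (-141 + m)/(2*m))
84906/R(-2) = 84906/(((1/2)*(-141 - 2)/(-2))) = 84906/(((1/2)*(-1/2)*(-143))) = 84906/(143/4) = 84906*(4/143) = 339624/143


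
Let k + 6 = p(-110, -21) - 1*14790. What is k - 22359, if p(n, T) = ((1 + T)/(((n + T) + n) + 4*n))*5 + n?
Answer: -25377365/681 ≈ -37265.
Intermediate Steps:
p(n, T) = n + 5*(1 + T)/(T + 6*n) (p(n, T) = ((1 + T)/(((T + n) + n) + 4*n))*5 + n = ((1 + T)/((T + 2*n) + 4*n))*5 + n = ((1 + T)/(T + 6*n))*5 + n = 5*(1 + T)/(T + 6*n) + n = n + 5*(1 + T)/(T + 6*n))
k = -10150886/681 (k = -6 + ((5 + 5*(-21) + 6*(-110)² - 21*(-110))/(-21 + 6*(-110)) - 1*14790) = -6 + ((5 - 105 + 6*12100 + 2310)/(-21 - 660) - 14790) = -6 + ((5 - 105 + 72600 + 2310)/(-681) - 14790) = -6 + (-1/681*74810 - 14790) = -6 + (-74810/681 - 14790) = -6 - 10146800/681 = -10150886/681 ≈ -14906.)
k - 22359 = -10150886/681 - 22359 = -25377365/681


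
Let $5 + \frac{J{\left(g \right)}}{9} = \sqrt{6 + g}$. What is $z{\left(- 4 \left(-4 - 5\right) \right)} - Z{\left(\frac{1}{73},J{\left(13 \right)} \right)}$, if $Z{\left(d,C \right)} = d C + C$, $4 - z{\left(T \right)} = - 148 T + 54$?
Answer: $\frac{388624}{73} - \frac{666 \sqrt{19}}{73} \approx 5283.9$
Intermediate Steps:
$J{\left(g \right)} = -45 + 9 \sqrt{6 + g}$
$z{\left(T \right)} = -50 + 148 T$ ($z{\left(T \right)} = 4 - \left(- 148 T + 54\right) = 4 - \left(54 - 148 T\right) = 4 + \left(-54 + 148 T\right) = -50 + 148 T$)
$Z{\left(d,C \right)} = C + C d$ ($Z{\left(d,C \right)} = C d + C = C + C d$)
$z{\left(- 4 \left(-4 - 5\right) \right)} - Z{\left(\frac{1}{73},J{\left(13 \right)} \right)} = \left(-50 + 148 \left(- 4 \left(-4 - 5\right)\right)\right) - \left(-45 + 9 \sqrt{6 + 13}\right) \left(1 + \frac{1}{73}\right) = \left(-50 + 148 \left(\left(-4\right) \left(-9\right)\right)\right) - \left(-45 + 9 \sqrt{19}\right) \left(1 + \frac{1}{73}\right) = \left(-50 + 148 \cdot 36\right) - \left(-45 + 9 \sqrt{19}\right) \frac{74}{73} = \left(-50 + 5328\right) - \left(- \frac{3330}{73} + \frac{666 \sqrt{19}}{73}\right) = 5278 + \left(\frac{3330}{73} - \frac{666 \sqrt{19}}{73}\right) = \frac{388624}{73} - \frac{666 \sqrt{19}}{73}$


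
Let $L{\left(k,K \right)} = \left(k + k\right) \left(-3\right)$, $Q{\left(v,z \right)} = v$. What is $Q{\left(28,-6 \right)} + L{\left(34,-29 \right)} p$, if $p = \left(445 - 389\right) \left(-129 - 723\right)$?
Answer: $9733276$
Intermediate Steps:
$p = -47712$ ($p = 56 \left(-852\right) = -47712$)
$L{\left(k,K \right)} = - 6 k$ ($L{\left(k,K \right)} = 2 k \left(-3\right) = - 6 k$)
$Q{\left(28,-6 \right)} + L{\left(34,-29 \right)} p = 28 + \left(-6\right) 34 \left(-47712\right) = 28 - -9733248 = 28 + 9733248 = 9733276$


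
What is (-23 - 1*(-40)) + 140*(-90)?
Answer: -12583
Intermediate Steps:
(-23 - 1*(-40)) + 140*(-90) = (-23 + 40) - 12600 = 17 - 12600 = -12583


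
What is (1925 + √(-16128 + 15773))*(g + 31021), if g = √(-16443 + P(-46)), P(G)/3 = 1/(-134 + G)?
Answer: (1925 + I*√355)*(930630 + I*√14798715)/30 ≈ 5.9713e+7 + 8.3132e+5*I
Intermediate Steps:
P(G) = 3/(-134 + G)
g = I*√14798715/30 (g = √(-16443 + 3/(-134 - 46)) = √(-16443 + 3/(-180)) = √(-16443 + 3*(-1/180)) = √(-16443 - 1/60) = √(-986581/60) = I*√14798715/30 ≈ 128.23*I)
(1925 + √(-16128 + 15773))*(g + 31021) = (1925 + √(-16128 + 15773))*(I*√14798715/30 + 31021) = (1925 + √(-355))*(31021 + I*√14798715/30) = (1925 + I*√355)*(31021 + I*√14798715/30)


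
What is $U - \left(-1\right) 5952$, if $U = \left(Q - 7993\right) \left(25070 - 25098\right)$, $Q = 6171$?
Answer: $56968$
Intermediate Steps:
$U = 51016$ ($U = \left(6171 - 7993\right) \left(25070 - 25098\right) = \left(-1822\right) \left(-28\right) = 51016$)
$U - \left(-1\right) 5952 = 51016 - \left(-1\right) 5952 = 51016 - -5952 = 51016 + 5952 = 56968$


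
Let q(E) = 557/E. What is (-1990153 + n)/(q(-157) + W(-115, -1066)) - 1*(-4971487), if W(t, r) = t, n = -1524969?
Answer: 46540595099/9306 ≈ 5.0011e+6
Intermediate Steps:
(-1990153 + n)/(q(-157) + W(-115, -1066)) - 1*(-4971487) = (-1990153 - 1524969)/(557/(-157) - 115) - 1*(-4971487) = -3515122/(557*(-1/157) - 115) + 4971487 = -3515122/(-557/157 - 115) + 4971487 = -3515122/(-18612/157) + 4971487 = -3515122*(-157/18612) + 4971487 = 275937077/9306 + 4971487 = 46540595099/9306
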